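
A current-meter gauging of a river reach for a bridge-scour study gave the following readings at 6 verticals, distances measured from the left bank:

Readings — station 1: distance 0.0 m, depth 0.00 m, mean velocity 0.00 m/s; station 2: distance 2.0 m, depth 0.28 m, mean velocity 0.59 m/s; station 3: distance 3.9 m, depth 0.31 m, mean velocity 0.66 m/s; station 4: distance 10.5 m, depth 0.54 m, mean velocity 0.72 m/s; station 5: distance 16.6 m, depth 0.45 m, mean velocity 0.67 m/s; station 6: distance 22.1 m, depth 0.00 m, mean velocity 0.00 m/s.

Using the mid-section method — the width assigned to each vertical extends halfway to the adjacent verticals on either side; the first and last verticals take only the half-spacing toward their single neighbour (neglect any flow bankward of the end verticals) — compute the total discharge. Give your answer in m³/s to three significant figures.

w_2 = (3.9 − 0.0)/2 = 1.95 m; q_2 = 0.59 × 0.28 × 1.95 = 0.3221 m³/s
w_3 = (10.5 − 2.0)/2 = 4.25 m; q_3 = 0.66 × 0.31 × 4.25 = 0.8696 m³/s
w_4 = (16.6 − 3.9)/2 = 6.35 m; q_4 = 0.72 × 0.54 × 6.35 = 2.469 m³/s
w_5 = (22.1 − 10.5)/2 = 5.8 m; q_5 = 0.67 × 0.45 × 5.8 = 1.749 m³/s
Stations 1, 6 contribute zero (depth or velocity is 0).
Q = Σ qᵢ = 5.409 m³/s

5.41 m³/s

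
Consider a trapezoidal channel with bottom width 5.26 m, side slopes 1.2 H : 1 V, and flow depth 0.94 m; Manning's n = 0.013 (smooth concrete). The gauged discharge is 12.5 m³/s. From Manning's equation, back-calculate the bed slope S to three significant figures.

A = (b + z·y)·y = (5.26 + 1.2×0.94)×0.94 = 6.005 m²
P = b + 2y√(1+z²) = 5.26 + 2×0.94×√(1+1.2²) = 8.197 m
R = A/P = 6.005/8.197 = 0.7326 m
S = (Q·n / (1·A·R^(2/3)))² = (12.5×0.013 / (1×6.005×0.8127))² = 0.001109

0.00111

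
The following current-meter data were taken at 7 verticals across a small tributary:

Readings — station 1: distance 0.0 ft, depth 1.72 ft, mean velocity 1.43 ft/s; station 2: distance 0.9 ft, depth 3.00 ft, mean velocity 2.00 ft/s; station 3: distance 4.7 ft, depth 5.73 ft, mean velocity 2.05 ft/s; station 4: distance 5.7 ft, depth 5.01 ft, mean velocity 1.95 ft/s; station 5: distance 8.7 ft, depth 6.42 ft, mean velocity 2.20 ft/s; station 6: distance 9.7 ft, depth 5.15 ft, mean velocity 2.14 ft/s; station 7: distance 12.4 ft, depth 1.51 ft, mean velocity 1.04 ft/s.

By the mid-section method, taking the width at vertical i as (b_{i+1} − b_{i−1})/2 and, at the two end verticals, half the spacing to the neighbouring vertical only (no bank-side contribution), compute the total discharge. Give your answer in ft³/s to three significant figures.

w_1 = (0.9 − 0.0)/2 = 0.45 ft; q_1 = 1.43 × 1.72 × 0.45 = 1.107 ft³/s
w_2 = (4.7 − 0.0)/2 = 2.35 ft; q_2 = 2.00 × 3.00 × 2.35 = 14.10 ft³/s
w_3 = (5.7 − 0.9)/2 = 2.4 ft; q_3 = 2.05 × 5.73 × 2.4 = 28.19 ft³/s
w_4 = (8.7 − 4.7)/2 = 2 ft; q_4 = 1.95 × 5.01 × 2 = 19.54 ft³/s
w_5 = (9.7 − 5.7)/2 = 2 ft; q_5 = 2.20 × 6.42 × 2 = 28.25 ft³/s
w_6 = (12.4 − 8.7)/2 = 1.85 ft; q_6 = 2.14 × 5.15 × 1.85 = 20.39 ft³/s
w_7 = (12.4 − 9.7)/2 = 1.35 ft; q_7 = 1.04 × 1.51 × 1.35 = 2.120 ft³/s
Q = Σ qᵢ = 113.7 ft³/s

114 ft³/s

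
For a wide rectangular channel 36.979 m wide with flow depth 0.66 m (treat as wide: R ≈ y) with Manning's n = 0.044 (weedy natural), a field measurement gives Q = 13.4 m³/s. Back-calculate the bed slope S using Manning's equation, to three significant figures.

A = b·y = 36.979 × 0.66 = 24.41 m²
Wide channel: R ≈ y = 0.66 m
S = (Q·n / (1·A·R^(2/3)))² = (13.4×0.044 / (1×24.41×0.7580))² = 0.001016

0.00102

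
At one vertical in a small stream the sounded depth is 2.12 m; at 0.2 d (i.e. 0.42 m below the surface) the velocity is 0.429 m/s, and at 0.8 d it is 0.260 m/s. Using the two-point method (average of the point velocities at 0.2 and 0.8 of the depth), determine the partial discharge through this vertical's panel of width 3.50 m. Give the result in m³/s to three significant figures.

2.56 m³/s

v̄ = (0.429 + 0.260) / 2 = 0.3445 m/s
q = v̄ × d × w = 0.3445 × 2.12 × 3.50 = 2.556 m³/s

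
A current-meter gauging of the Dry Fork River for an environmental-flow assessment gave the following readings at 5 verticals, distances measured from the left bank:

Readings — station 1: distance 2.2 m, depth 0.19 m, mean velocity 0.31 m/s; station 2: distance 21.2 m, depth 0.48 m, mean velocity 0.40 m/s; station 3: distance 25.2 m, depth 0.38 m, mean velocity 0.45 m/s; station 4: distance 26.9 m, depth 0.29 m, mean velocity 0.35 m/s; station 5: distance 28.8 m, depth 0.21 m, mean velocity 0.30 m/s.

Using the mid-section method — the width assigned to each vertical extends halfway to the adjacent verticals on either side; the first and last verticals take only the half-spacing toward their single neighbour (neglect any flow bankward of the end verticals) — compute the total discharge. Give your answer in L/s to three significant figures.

3500 L/s

w_1 = (21.2 − 2.2)/2 = 9.5 m; q_1 = 0.31 × 0.19 × 9.5 = 0.5596 m³/s
w_2 = (25.2 − 2.2)/2 = 11.5 m; q_2 = 0.40 × 0.48 × 11.5 = 2.208 m³/s
w_3 = (26.9 − 21.2)/2 = 2.85 m; q_3 = 0.45 × 0.38 × 2.85 = 0.4874 m³/s
w_4 = (28.8 − 25.2)/2 = 1.8 m; q_4 = 0.35 × 0.29 × 1.8 = 0.1827 m³/s
w_5 = (28.8 − 26.9)/2 = 0.95 m; q_5 = 0.30 × 0.21 × 0.95 = 0.05985 m³/s
Q = Σ qᵢ = 3.497 m³/s
= 3.497 × 1000 = 3497 L/s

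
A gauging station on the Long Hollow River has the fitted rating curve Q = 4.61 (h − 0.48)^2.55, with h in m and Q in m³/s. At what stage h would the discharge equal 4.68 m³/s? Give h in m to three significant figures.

1.49 m

h − h₀ = (Q/C)^(1/b) = (4.68/4.61)^(1/2.55) = 1.006 m
h = 0.48 + 1.006 = 1.486 m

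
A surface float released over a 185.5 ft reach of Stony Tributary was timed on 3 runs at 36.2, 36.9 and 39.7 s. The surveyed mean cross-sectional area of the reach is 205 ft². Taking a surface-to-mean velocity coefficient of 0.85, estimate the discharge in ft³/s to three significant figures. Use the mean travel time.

t̄ = (36.2 + 36.9 + 39.7) / 3 = 37.6 s
v_surface = L / t̄ = 185.5 / 37.6 = 4.934 ft/s
v_mean = 0.85 × 4.934 = 4.193 ft/s
Q = A × v_mean = 205 × 4.193 = 859.7 ft³/s

860 ft³/s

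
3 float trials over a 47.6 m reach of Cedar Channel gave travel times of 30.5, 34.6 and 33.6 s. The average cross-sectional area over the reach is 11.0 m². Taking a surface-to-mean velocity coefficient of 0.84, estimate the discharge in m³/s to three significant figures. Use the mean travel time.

13.4 m³/s

t̄ = (30.5 + 34.6 + 33.6) / 3 = 32.9 s
v_surface = L / t̄ = 47.6 / 32.9 = 1.447 m/s
v_mean = 0.84 × 1.447 = 1.215 m/s
Q = A × v_mean = 11.0 × 1.215 = 13.37 m³/s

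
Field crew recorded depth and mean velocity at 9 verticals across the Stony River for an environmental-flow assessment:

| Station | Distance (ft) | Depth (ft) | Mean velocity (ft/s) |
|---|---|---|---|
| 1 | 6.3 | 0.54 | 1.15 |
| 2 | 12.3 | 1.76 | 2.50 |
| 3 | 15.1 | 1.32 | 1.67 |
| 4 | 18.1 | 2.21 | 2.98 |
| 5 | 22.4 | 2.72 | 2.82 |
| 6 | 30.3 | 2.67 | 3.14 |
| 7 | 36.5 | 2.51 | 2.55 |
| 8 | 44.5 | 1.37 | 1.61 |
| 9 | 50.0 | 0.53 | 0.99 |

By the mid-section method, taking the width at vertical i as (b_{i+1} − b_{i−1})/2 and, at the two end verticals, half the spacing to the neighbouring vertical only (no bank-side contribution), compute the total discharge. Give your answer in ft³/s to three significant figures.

w_1 = (12.3 − 6.3)/2 = 3 ft; q_1 = 1.15 × 0.54 × 3 = 1.863 ft³/s
w_2 = (15.1 − 6.3)/2 = 4.4 ft; q_2 = 2.50 × 1.76 × 4.4 = 19.36 ft³/s
w_3 = (18.1 − 12.3)/2 = 2.9 ft; q_3 = 1.67 × 1.32 × 2.9 = 6.393 ft³/s
w_4 = (22.4 − 15.1)/2 = 3.65 ft; q_4 = 2.98 × 2.21 × 3.65 = 24.04 ft³/s
w_5 = (30.3 − 18.1)/2 = 6.1 ft; q_5 = 2.82 × 2.72 × 6.1 = 46.79 ft³/s
w_6 = (36.5 − 22.4)/2 = 7.05 ft; q_6 = 3.14 × 2.67 × 7.05 = 59.11 ft³/s
w_7 = (44.5 − 30.3)/2 = 7.1 ft; q_7 = 2.55 × 2.51 × 7.1 = 45.44 ft³/s
w_8 = (50.0 − 36.5)/2 = 6.75 ft; q_8 = 1.61 × 1.37 × 6.75 = 14.89 ft³/s
w_9 = (50.0 − 44.5)/2 = 2.75 ft; q_9 = 0.99 × 0.53 × 2.75 = 1.443 ft³/s
Q = Σ qᵢ = 219.3 ft³/s

219 ft³/s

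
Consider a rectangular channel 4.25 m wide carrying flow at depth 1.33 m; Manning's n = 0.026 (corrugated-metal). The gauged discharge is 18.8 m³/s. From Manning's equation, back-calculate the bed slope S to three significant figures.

A = b·y = 4.25 × 1.33 = 5.653 m²
P = b + 2y = 4.25 + 2×1.33 = 6.910 m
R = A/P = 5.653/6.910 = 0.8180 m
S = (Q·n / (1·A·R^(2/3)))² = (18.8×0.026 / (1×5.653×0.8747))² = 0.009775

0.00977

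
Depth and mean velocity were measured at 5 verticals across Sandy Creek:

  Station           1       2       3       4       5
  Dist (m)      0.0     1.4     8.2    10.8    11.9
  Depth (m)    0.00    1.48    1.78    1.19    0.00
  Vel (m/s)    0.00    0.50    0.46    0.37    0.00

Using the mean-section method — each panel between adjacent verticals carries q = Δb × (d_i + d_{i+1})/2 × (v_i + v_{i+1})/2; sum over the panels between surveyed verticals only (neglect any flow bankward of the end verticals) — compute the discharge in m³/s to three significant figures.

Panel 1-2: Δb = 1.4 m, d̄ = (0.00+1.48)/2 = 0.74, v̄ = (0.00+0.50)/2 = 0.25 → q = 1.4×0.74×0.25 = 0.2590 m³/s
Panel 2-3: Δb = 6.8 m, d̄ = (1.48+1.78)/2 = 1.63, v̄ = (0.50+0.46)/2 = 0.48 → q = 6.8×1.63×0.48 = 5.320 m³/s
Panel 3-4: Δb = 2.6 m, d̄ = (1.78+1.19)/2 = 1.485, v̄ = (0.46+0.37)/2 = 0.415 → q = 2.6×1.485×0.415 = 1.602 m³/s
Panel 4-5: Δb = 1.1 m, d̄ = (1.19+0.00)/2 = 0.595, v̄ = (0.37+0.00)/2 = 0.185 → q = 1.1×0.595×0.185 = 0.1211 m³/s
Q = Σ q = 7.303 m³/s

7.30 m³/s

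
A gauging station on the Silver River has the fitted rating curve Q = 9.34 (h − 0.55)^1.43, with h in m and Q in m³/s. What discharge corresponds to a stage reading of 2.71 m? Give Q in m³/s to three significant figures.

Q = 9.34 × (2.71 − 0.55)^1.43 = 9.34 × 2.16^1.43 = 28.09 m³/s

28.1 m³/s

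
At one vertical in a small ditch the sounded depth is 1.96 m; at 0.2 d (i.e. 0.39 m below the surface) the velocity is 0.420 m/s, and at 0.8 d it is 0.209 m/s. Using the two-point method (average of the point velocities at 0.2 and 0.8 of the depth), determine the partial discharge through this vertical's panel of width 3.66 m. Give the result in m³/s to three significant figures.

v̄ = (0.420 + 0.209) / 2 = 0.3145 m/s
q = v̄ × d × w = 0.3145 × 1.96 × 3.66 = 2.256 m³/s

2.26 m³/s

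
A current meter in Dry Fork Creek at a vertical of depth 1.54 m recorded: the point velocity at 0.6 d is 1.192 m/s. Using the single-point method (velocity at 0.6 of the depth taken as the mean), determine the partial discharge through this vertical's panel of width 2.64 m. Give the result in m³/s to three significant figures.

v̄ = v₀.₆ = 1.192 m/s
q = v̄ × d × w = 1.192 × 1.54 × 2.64 = 4.846 m³/s

4.85 m³/s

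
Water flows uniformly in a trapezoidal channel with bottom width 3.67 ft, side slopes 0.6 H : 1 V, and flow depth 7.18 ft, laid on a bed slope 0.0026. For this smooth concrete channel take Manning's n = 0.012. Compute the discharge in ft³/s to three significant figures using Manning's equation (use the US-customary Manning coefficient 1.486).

720 ft³/s

A = (b + z·y)·y = (3.67 + 0.6×7.18)×7.18 = 57.28 ft²
P = b + 2y√(1+z²) = 3.67 + 2×7.18×√(1+0.6²) = 20.42 ft
R = A/P = 57.28/20.42 = 2.806 ft
Q = (1.486/n)·A·R^(2/3)·S^(1/2) = (1.486/0.012) × 57.28 × 2.806^(2/3) × 0.0026^(1/2) = 719.5 ft³/s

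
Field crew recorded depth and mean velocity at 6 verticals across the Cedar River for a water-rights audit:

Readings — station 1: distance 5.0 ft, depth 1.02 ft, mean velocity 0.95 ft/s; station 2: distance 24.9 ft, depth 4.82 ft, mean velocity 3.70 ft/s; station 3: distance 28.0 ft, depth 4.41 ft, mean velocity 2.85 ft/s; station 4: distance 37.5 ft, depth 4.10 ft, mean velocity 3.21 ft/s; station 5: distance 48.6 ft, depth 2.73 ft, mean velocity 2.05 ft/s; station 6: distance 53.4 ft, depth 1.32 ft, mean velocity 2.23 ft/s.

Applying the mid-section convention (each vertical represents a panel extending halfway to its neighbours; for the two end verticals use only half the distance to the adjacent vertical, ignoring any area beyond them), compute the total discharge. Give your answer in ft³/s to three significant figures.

w_1 = (24.9 − 5.0)/2 = 9.95 ft; q_1 = 0.95 × 1.02 × 9.95 = 9.642 ft³/s
w_2 = (28.0 − 5.0)/2 = 11.5 ft; q_2 = 3.70 × 4.82 × 11.5 = 205.1 ft³/s
w_3 = (37.5 − 24.9)/2 = 6.3 ft; q_3 = 2.85 × 4.41 × 6.3 = 79.18 ft³/s
w_4 = (48.6 − 28.0)/2 = 10.3 ft; q_4 = 3.21 × 4.10 × 10.3 = 135.6 ft³/s
w_5 = (53.4 − 37.5)/2 = 7.95 ft; q_5 = 2.05 × 2.73 × 7.95 = 44.49 ft³/s
w_6 = (53.4 − 48.6)/2 = 2.4 ft; q_6 = 2.23 × 1.32 × 2.4 = 7.065 ft³/s
Q = Σ qᵢ = 481.0 ft³/s

481 ft³/s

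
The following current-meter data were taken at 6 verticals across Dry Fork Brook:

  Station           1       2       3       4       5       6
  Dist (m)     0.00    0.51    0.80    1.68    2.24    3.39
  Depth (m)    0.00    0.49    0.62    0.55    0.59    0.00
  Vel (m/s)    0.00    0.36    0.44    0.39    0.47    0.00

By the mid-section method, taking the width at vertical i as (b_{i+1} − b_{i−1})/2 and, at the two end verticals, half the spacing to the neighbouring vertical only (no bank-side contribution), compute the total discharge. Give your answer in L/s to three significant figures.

w_2 = (0.80 − 0.00)/2 = 0.4 m; q_2 = 0.36 × 0.49 × 0.4 = 0.07056 m³/s
w_3 = (1.68 − 0.51)/2 = 0.585 m; q_3 = 0.44 × 0.62 × 0.585 = 0.1596 m³/s
w_4 = (2.24 − 0.80)/2 = 0.72 m; q_4 = 0.39 × 0.55 × 0.72 = 0.1544 m³/s
w_5 = (3.39 − 1.68)/2 = 0.855 m; q_5 = 0.47 × 0.59 × 0.855 = 0.2371 m³/s
Stations 1, 6 contribute zero (depth or velocity is 0).
Q = Σ qᵢ = 0.6217 m³/s
= 0.6217 × 1000 = 621.7 L/s

622 L/s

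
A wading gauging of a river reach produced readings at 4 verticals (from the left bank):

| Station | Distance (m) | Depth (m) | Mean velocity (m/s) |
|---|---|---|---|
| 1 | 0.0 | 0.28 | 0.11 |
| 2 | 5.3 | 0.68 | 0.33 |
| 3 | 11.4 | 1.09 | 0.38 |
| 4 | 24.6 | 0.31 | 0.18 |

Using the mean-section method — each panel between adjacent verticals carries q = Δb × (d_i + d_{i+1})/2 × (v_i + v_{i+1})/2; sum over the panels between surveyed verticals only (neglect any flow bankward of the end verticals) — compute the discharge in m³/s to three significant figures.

Panel 1-2: Δb = 5.3 m, d̄ = (0.28+0.68)/2 = 0.48, v̄ = (0.11+0.33)/2 = 0.22 → q = 5.3×0.48×0.22 = 0.5597 m³/s
Panel 2-3: Δb = 6.1 m, d̄ = (0.68+1.09)/2 = 0.885, v̄ = (0.33+0.38)/2 = 0.355 → q = 6.1×0.885×0.355 = 1.916 m³/s
Panel 3-4: Δb = 13.2 m, d̄ = (1.09+0.31)/2 = 0.7, v̄ = (0.38+0.18)/2 = 0.28 → q = 13.2×0.7×0.28 = 2.587 m³/s
Q = Σ q = 5.063 m³/s

5.06 m³/s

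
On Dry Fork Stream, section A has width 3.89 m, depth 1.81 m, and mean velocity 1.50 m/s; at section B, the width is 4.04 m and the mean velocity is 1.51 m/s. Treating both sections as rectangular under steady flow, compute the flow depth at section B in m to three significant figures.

Q = A₁V₁ = (3.89×1.81) × 1.50 = 10.56 m³/s
d₂ = Q/(b₂ V₂) = 10.56/(4.04×1.51) = 1.731 m

1.73 m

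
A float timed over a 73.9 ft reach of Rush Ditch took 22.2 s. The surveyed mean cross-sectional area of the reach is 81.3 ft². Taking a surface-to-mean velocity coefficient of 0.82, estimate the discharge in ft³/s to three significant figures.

222 ft³/s

v_surface = L / t̄ = 73.9 / 22.2 = 3.329 ft/s
v_mean = 0.82 × 3.329 = 2.730 ft/s
Q = A × v_mean = 81.3 × 2.730 = 221.9 ft³/s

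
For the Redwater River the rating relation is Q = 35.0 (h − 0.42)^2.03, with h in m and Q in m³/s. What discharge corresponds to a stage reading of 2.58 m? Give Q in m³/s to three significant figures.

Q = 35.0 × (2.58 − 0.42)^2.03 = 35.0 × 2.16^2.03 = 167.1 m³/s

167 m³/s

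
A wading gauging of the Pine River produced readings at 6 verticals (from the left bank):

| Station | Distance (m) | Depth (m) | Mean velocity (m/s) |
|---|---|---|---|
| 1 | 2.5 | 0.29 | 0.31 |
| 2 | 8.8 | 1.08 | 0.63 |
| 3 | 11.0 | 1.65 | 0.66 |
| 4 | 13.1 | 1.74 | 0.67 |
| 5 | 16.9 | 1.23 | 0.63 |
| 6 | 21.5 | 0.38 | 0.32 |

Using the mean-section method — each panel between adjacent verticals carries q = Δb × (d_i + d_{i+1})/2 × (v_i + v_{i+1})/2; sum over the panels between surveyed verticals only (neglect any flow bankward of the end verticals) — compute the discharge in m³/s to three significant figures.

Panel 1-2: Δb = 6.3 m, d̄ = (0.29+1.08)/2 = 0.685, v̄ = (0.31+0.63)/2 = 0.47 → q = 6.3×0.685×0.47 = 2.028 m³/s
Panel 2-3: Δb = 2.2 m, d̄ = (1.08+1.65)/2 = 1.365, v̄ = (0.63+0.66)/2 = 0.645 → q = 2.2×1.365×0.645 = 1.937 m³/s
Panel 3-4: Δb = 2.1 m, d̄ = (1.65+1.74)/2 = 1.695, v̄ = (0.66+0.67)/2 = 0.665 → q = 2.1×1.695×0.665 = 2.367 m³/s
Panel 4-5: Δb = 3.8 m, d̄ = (1.74+1.23)/2 = 1.485, v̄ = (0.67+0.63)/2 = 0.65 → q = 3.8×1.485×0.65 = 3.668 m³/s
Panel 5-6: Δb = 4.6 m, d̄ = (1.23+0.38)/2 = 0.805, v̄ = (0.63+0.32)/2 = 0.475 → q = 4.6×0.805×0.475 = 1.759 m³/s
Q = Σ q = 11.76 m³/s

11.8 m³/s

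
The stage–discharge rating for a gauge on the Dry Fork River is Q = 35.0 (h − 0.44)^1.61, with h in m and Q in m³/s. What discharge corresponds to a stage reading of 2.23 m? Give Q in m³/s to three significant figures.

Q = 35.0 × (2.23 − 0.44)^1.61 = 35.0 × 1.79^1.61 = 89.36 m³/s

89.4 m³/s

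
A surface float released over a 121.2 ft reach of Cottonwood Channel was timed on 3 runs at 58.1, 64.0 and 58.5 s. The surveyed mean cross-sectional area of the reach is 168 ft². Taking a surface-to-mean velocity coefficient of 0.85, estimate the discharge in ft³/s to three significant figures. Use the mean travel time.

t̄ = (58.1 + 64.0 + 58.5) / 3 = 60.2 s
v_surface = L / t̄ = 121.2 / 60.2 = 2.013 ft/s
v_mean = 0.85 × 2.013 = 1.711 ft/s
Q = A × v_mean = 168 × 1.711 = 287.5 ft³/s

287 ft³/s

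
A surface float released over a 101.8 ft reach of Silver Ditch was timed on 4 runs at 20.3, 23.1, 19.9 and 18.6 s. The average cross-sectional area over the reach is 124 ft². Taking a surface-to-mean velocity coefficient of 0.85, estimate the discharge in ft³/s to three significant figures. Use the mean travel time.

t̄ = (20.3 + 23.1 + 19.9 + 18.6) / 4 = 20.475 s
v_surface = L / t̄ = 101.8 / 20.475 = 4.972 ft/s
v_mean = 0.85 × 4.972 = 4.226 ft/s
Q = A × v_mean = 124 × 4.226 = 524.0 ft³/s

524 ft³/s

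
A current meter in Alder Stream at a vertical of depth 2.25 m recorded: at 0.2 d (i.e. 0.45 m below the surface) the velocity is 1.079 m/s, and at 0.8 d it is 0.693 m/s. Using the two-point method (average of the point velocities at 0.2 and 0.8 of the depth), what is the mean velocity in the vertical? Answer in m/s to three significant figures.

v̄ = (1.079 + 0.693) / 2 = 0.8860 m/s

0.886 m/s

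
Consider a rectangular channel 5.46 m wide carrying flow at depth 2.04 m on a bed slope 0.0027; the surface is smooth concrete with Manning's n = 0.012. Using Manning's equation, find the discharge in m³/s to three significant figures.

A = b·y = 5.46 × 2.04 = 11.14 m²
P = b + 2y = 5.46 + 2×2.04 = 9.540 m
R = A/P = 11.14/9.540 = 1.168 m
Q = (1/n)·A·R^(2/3)·S^(1/2) = (1/0.012) × 11.14 × 1.168^(2/3) × 0.0027^(1/2) = 53.48 m³/s

53.5 m³/s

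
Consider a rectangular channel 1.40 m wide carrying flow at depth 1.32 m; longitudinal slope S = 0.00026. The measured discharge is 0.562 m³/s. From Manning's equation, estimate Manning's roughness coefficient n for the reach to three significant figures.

A = b·y = 1.40 × 1.32 = 1.848 m²
P = b + 2y = 1.40 + 2×1.32 = 4.040 m
R = A/P = 1.848/4.040 = 0.4574 m
n = (1/Q)·A·R^(2/3)·S^(1/2) = (1/0.562) × 1.848 × 0.5937 × 0.01612 = 0.03148

0.0315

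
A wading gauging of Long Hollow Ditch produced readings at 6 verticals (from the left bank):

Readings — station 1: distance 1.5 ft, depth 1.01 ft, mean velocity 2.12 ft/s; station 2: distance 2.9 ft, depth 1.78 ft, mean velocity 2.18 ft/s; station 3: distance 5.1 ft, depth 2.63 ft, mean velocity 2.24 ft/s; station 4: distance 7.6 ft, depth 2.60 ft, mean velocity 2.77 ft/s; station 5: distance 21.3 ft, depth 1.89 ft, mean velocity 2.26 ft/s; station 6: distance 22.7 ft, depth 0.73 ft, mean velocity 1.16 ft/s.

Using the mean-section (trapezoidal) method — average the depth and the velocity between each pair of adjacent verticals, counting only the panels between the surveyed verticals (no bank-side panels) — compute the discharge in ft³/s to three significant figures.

112 ft³/s

Panel 1-2: Δb = 1.4 ft, d̄ = (1.01+1.78)/2 = 1.395, v̄ = (2.12+2.18)/2 = 2.15 → q = 1.4×1.395×2.15 = 4.199 ft³/s
Panel 2-3: Δb = 2.2 ft, d̄ = (1.78+2.63)/2 = 2.205, v̄ = (2.18+2.24)/2 = 2.21 → q = 2.2×2.205×2.21 = 10.72 ft³/s
Panel 3-4: Δb = 2.5 ft, d̄ = (2.63+2.60)/2 = 2.615, v̄ = (2.24+2.77)/2 = 2.505 → q = 2.5×2.615×2.505 = 16.38 ft³/s
Panel 4-5: Δb = 13.7 ft, d̄ = (2.60+1.89)/2 = 2.245, v̄ = (2.77+2.26)/2 = 2.515 → q = 13.7×2.245×2.515 = 77.35 ft³/s
Panel 5-6: Δb = 1.4 ft, d̄ = (1.89+0.73)/2 = 1.31, v̄ = (2.26+1.16)/2 = 1.71 → q = 1.4×1.31×1.71 = 3.136 ft³/s
Q = Σ q = 111.8 ft³/s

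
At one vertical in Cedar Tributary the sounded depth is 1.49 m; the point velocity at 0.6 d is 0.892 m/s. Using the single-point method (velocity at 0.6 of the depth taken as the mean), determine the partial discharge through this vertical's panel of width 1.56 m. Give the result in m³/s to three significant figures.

v̄ = v₀.₆ = 0.892 m/s
q = v̄ × d × w = 0.8920 × 1.49 × 1.56 = 2.073 m³/s

2.07 m³/s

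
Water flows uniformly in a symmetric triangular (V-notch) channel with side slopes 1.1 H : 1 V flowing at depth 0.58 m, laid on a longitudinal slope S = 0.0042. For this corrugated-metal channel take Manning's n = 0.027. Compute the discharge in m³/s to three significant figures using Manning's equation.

A = z·y² = 1.1×0.58² = 0.3700 m²
P = 2y√(1+z²) = 2×0.58×√(1+1.1²) = 1.724 m
R = A/P = 0.3700/1.724 = 0.2146 m
Q = (1/n)·A·R^(2/3)·S^(1/2) = (1/0.027) × 0.3700 × 0.2146^(2/3) × 0.0042^(1/2) = 0.3184 m³/s

0.318 m³/s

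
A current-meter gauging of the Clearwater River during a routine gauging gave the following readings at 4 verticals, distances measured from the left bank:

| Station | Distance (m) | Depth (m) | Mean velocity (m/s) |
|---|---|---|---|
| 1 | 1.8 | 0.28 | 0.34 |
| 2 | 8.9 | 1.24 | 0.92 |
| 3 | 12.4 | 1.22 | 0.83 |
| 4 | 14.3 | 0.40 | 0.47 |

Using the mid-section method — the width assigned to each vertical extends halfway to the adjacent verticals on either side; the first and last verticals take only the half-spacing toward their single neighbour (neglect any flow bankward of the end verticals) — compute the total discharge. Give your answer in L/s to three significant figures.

9300 L/s

w_1 = (8.9 − 1.8)/2 = 3.55 m; q_1 = 0.34 × 0.28 × 3.55 = 0.3380 m³/s
w_2 = (12.4 − 1.8)/2 = 5.3 m; q_2 = 0.92 × 1.24 × 5.3 = 6.046 m³/s
w_3 = (14.3 − 8.9)/2 = 2.7 m; q_3 = 0.83 × 1.22 × 2.7 = 2.734 m³/s
w_4 = (14.3 − 12.4)/2 = 0.95 m; q_4 = 0.47 × 0.40 × 0.95 = 0.1786 m³/s
Q = Σ qᵢ = 9.297 m³/s
= 9.297 × 1000 = 9297 L/s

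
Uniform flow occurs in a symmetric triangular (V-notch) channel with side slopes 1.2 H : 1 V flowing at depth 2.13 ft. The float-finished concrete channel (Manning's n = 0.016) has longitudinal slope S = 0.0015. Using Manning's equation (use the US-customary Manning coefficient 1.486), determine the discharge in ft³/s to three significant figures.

A = z·y² = 1.2×2.13² = 5.444 ft²
P = 2y√(1+z²) = 2×2.13×√(1+1.2²) = 6.654 ft
R = A/P = 5.444/6.654 = 0.8182 ft
Q = (1.486/n)·A·R^(2/3)·S^(1/2) = (1.486/0.016) × 5.444 × 0.8182^(2/3) × 0.0015^(1/2) = 17.13 ft³/s

17.1 ft³/s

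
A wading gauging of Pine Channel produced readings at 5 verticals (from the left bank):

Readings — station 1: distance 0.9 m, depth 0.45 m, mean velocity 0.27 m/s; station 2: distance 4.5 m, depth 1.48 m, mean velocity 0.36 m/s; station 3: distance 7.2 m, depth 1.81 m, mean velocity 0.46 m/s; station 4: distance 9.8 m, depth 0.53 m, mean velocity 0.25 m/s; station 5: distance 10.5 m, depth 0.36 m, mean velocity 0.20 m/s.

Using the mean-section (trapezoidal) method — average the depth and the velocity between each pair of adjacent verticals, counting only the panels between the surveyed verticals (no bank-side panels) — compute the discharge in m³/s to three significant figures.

Panel 1-2: Δb = 3.6 m, d̄ = (0.45+1.48)/2 = 0.965, v̄ = (0.27+0.36)/2 = 0.315 → q = 3.6×0.965×0.315 = 1.094 m³/s
Panel 2-3: Δb = 2.7 m, d̄ = (1.48+1.81)/2 = 1.645, v̄ = (0.36+0.46)/2 = 0.41 → q = 2.7×1.645×0.41 = 1.821 m³/s
Panel 3-4: Δb = 2.6 m, d̄ = (1.81+0.53)/2 = 1.17, v̄ = (0.46+0.25)/2 = 0.355 → q = 2.6×1.17×0.355 = 1.080 m³/s
Panel 4-5: Δb = 0.7 m, d̄ = (0.53+0.36)/2 = 0.445, v̄ = (0.25+0.20)/2 = 0.225 → q = 0.7×0.445×0.225 = 0.07009 m³/s
Q = Σ q = 4.065 m³/s

4.07 m³/s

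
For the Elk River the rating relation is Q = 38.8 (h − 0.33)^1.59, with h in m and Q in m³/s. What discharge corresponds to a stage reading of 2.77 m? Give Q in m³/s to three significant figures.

Q = 38.8 × (2.77 − 0.33)^1.59 = 38.8 × 2.44^1.59 = 160.2 m³/s

160 m³/s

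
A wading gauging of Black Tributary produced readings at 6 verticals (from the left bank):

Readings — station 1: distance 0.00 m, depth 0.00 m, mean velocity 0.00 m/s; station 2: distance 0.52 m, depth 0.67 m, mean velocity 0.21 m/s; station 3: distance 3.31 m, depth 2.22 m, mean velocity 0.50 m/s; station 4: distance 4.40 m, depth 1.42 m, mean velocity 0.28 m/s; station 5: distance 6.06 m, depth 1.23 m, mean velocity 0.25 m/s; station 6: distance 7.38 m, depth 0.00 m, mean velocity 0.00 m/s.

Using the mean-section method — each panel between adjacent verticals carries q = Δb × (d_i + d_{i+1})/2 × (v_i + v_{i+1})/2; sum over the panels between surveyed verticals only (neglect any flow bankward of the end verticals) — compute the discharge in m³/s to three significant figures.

Panel 1-2: Δb = 0.52 m, d̄ = (0.00+0.67)/2 = 0.335, v̄ = (0.00+0.21)/2 = 0.105 → q = 0.52×0.335×0.105 = 0.01829 m³/s
Panel 2-3: Δb = 2.79 m, d̄ = (0.67+2.22)/2 = 1.445, v̄ = (0.21+0.50)/2 = 0.355 → q = 2.79×1.445×0.355 = 1.431 m³/s
Panel 3-4: Δb = 1.09 m, d̄ = (2.22+1.42)/2 = 1.82, v̄ = (0.50+0.28)/2 = 0.39 → q = 1.09×1.82×0.39 = 0.7737 m³/s
Panel 4-5: Δb = 1.66 m, d̄ = (1.42+1.23)/2 = 1.325, v̄ = (0.28+0.25)/2 = 0.265 → q = 1.66×1.325×0.265 = 0.5829 m³/s
Panel 5-6: Δb = 1.32 m, d̄ = (1.23+0.00)/2 = 0.615, v̄ = (0.25+0.00)/2 = 0.125 → q = 1.32×0.615×0.125 = 0.1015 m³/s
Q = Σ q = 2.908 m³/s

2.91 m³/s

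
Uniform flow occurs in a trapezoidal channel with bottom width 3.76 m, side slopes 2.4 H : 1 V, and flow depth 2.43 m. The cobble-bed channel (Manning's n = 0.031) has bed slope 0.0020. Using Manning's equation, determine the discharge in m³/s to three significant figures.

A = (b + z·y)·y = (3.76 + 2.4×2.43)×2.43 = 23.31 m²
P = b + 2y√(1+z²) = 3.76 + 2×2.43×√(1+2.4²) = 16.40 m
R = A/P = 23.31/16.40 = 1.422 m
Q = (1/n)·A·R^(2/3)·S^(1/2) = (1/0.031) × 23.31 × 1.422^(2/3) × 0.0020^(1/2) = 42.51 m³/s

42.5 m³/s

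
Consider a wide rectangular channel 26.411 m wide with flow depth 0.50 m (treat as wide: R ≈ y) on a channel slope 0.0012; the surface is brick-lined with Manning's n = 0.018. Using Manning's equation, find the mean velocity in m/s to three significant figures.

1.21 m/s

A = b·y = 26.411 × 0.50 = 13.21 m²
Wide channel: R ≈ y = 0.50 m
Q = (1/n)·A·R^(2/3)·S^(1/2) = (1/0.018) × 13.21 × 0.5000^(2/3) × 0.0012^(1/2) = 16.01 m³/s
V = Q/A = 16.01/13.21 = 1.212 m/s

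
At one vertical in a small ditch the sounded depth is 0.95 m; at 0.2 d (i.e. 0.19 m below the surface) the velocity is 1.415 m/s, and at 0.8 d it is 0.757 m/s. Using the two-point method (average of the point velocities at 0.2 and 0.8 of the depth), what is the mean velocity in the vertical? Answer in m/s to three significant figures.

1.09 m/s

v̄ = (1.415 + 0.757) / 2 = 1.086 m/s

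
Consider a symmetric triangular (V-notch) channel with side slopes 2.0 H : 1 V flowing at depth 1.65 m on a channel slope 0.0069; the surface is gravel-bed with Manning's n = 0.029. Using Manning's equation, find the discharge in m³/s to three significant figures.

A = z·y² = 2.0×1.65² = 5.445 m²
P = 2y√(1+z²) = 2×1.65×√(1+2.0²) = 7.379 m
R = A/P = 5.445/7.379 = 0.7379 m
Q = (1/n)·A·R^(2/3)·S^(1/2) = (1/0.029) × 5.445 × 0.7379^(2/3) × 0.0069^(1/2) = 12.74 m³/s

12.7 m³/s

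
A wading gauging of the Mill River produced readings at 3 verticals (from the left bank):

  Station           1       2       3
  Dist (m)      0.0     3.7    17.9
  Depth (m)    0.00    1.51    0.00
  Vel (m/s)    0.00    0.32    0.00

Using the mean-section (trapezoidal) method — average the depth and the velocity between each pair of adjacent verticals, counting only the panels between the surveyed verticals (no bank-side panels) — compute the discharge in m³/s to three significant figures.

2.16 m³/s

Panel 1-2: Δb = 3.7 m, d̄ = (0.00+1.51)/2 = 0.755, v̄ = (0.00+0.32)/2 = 0.16 → q = 3.7×0.755×0.16 = 0.4470 m³/s
Panel 2-3: Δb = 14.2 m, d̄ = (1.51+0.00)/2 = 0.755, v̄ = (0.32+0.00)/2 = 0.16 → q = 14.2×0.755×0.16 = 1.715 m³/s
Q = Σ q = 2.162 m³/s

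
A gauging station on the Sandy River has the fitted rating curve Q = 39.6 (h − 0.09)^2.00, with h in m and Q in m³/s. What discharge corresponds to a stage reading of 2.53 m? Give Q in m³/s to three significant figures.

236 m³/s

Q = 39.6 × (2.53 − 0.09)^2.00 = 39.6 × 2.44^2.00 = 235.8 m³/s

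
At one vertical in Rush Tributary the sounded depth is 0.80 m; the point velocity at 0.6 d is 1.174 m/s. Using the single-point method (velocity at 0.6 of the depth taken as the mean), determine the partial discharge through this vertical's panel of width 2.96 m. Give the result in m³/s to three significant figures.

2.78 m³/s

v̄ = v₀.₆ = 1.174 m/s
q = v̄ × d × w = 1.174 × 0.80 × 2.96 = 2.780 m³/s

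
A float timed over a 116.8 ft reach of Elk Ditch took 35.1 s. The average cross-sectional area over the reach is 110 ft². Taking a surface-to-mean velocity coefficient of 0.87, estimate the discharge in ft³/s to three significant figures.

v_surface = L / t̄ = 116.8 / 35.1 = 3.328 ft/s
v_mean = 0.87 × 3.328 = 2.895 ft/s
Q = A × v_mean = 110 × 2.895 = 318.5 ft³/s

318 ft³/s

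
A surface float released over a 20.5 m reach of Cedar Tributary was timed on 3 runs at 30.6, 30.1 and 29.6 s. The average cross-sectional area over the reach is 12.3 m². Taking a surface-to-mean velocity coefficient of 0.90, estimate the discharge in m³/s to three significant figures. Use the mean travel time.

t̄ = (30.6 + 30.1 + 29.6) / 3 = 30.1 s
v_surface = L / t̄ = 20.5 / 30.1 = 0.6811 m/s
v_mean = 0.90 × 0.6811 = 0.6130 m/s
Q = A × v_mean = 12.3 × 0.6130 = 7.539 m³/s

7.54 m³/s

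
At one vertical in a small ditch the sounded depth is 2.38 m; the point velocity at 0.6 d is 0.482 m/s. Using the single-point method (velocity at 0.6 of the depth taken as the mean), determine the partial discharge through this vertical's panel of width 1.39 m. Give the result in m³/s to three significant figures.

1.59 m³/s

v̄ = v₀.₆ = 0.482 m/s
q = v̄ × d × w = 0.4820 × 2.38 × 1.39 = 1.595 m³/s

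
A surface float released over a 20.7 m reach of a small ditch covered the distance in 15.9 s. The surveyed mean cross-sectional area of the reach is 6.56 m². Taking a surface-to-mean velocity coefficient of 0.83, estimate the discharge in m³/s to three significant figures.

7.09 m³/s

v_surface = L / t̄ = 20.7 / 15.9 = 1.302 m/s
v_mean = 0.83 × 1.302 = 1.081 m/s
Q = A × v_mean = 6.56 × 1.081 = 7.089 m³/s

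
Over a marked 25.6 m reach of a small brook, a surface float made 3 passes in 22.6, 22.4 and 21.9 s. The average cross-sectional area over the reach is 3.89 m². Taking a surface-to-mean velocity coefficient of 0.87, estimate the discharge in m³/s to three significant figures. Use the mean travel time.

3.89 m³/s

t̄ = (22.6 + 22.4 + 21.9) / 3 = 22.3 s
v_surface = L / t̄ = 25.6 / 22.3 = 1.148 m/s
v_mean = 0.87 × 1.148 = 0.9987 m/s
Q = A × v_mean = 3.89 × 0.9987 = 3.885 m³/s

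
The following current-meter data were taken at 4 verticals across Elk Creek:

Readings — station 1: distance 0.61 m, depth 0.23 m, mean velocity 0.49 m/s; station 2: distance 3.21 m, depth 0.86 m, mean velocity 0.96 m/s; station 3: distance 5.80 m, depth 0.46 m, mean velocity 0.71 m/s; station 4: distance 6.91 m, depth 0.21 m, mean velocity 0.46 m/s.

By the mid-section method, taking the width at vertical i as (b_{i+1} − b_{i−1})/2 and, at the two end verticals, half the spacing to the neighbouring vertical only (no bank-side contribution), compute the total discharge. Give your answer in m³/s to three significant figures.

2.95 m³/s

w_1 = (3.21 − 0.61)/2 = 1.3 m; q_1 = 0.49 × 0.23 × 1.3 = 0.1465 m³/s
w_2 = (5.80 − 0.61)/2 = 2.595 m; q_2 = 0.96 × 0.86 × 2.595 = 2.142 m³/s
w_3 = (6.91 − 3.21)/2 = 1.85 m; q_3 = 0.71 × 0.46 × 1.85 = 0.6042 m³/s
w_4 = (6.91 − 5.80)/2 = 0.555 m; q_4 = 0.46 × 0.21 × 0.555 = 0.05361 m³/s
Q = Σ qᵢ = 2.947 m³/s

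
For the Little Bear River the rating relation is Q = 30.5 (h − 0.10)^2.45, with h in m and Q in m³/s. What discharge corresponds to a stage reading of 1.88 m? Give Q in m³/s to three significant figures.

125 m³/s

Q = 30.5 × (1.88 − 0.10)^2.45 = 30.5 × 1.78^2.45 = 125.3 m³/s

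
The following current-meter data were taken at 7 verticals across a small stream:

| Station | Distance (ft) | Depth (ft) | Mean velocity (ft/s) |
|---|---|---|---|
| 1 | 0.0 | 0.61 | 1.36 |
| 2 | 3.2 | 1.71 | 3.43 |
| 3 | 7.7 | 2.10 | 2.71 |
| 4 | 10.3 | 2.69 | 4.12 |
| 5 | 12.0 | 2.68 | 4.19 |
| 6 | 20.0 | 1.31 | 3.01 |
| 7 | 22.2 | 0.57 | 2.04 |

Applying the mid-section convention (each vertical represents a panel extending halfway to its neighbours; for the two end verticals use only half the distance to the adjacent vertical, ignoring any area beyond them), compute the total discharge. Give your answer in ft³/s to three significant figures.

w_1 = (3.2 − 0.0)/2 = 1.6 ft; q_1 = 1.36 × 0.61 × 1.6 = 1.327 ft³/s
w_2 = (7.7 − 0.0)/2 = 3.85 ft; q_2 = 3.43 × 1.71 × 3.85 = 22.58 ft³/s
w_3 = (10.3 − 3.2)/2 = 3.55 ft; q_3 = 2.71 × 2.10 × 3.55 = 20.20 ft³/s
w_4 = (12.0 − 7.7)/2 = 2.15 ft; q_4 = 4.12 × 2.69 × 2.15 = 23.83 ft³/s
w_5 = (20.0 − 10.3)/2 = 4.85 ft; q_5 = 4.19 × 2.68 × 4.85 = 54.46 ft³/s
w_6 = (22.2 − 12.0)/2 = 5.1 ft; q_6 = 3.01 × 1.31 × 5.1 = 20.11 ft³/s
w_7 = (22.2 − 20.0)/2 = 1.1 ft; q_7 = 2.04 × 0.57 × 1.1 = 1.279 ft³/s
Q = Σ qᵢ = 143.8 ft³/s

144 ft³/s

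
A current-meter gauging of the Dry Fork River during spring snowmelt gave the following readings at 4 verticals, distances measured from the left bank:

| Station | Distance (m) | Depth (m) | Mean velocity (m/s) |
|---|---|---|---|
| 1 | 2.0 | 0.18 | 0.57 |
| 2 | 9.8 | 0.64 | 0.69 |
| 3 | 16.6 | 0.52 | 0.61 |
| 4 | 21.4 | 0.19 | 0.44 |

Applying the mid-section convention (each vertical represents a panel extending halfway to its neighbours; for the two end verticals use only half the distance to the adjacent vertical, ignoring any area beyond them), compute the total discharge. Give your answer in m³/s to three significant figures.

5.66 m³/s

w_1 = (9.8 − 2.0)/2 = 3.9 m; q_1 = 0.57 × 0.18 × 3.9 = 0.4001 m³/s
w_2 = (16.6 − 2.0)/2 = 7.3 m; q_2 = 0.69 × 0.64 × 7.3 = 3.224 m³/s
w_3 = (21.4 − 9.8)/2 = 5.8 m; q_3 = 0.61 × 0.52 × 5.8 = 1.840 m³/s
w_4 = (21.4 − 16.6)/2 = 2.4 m; q_4 = 0.44 × 0.19 × 2.4 = 0.2006 m³/s
Q = Σ qᵢ = 5.664 m³/s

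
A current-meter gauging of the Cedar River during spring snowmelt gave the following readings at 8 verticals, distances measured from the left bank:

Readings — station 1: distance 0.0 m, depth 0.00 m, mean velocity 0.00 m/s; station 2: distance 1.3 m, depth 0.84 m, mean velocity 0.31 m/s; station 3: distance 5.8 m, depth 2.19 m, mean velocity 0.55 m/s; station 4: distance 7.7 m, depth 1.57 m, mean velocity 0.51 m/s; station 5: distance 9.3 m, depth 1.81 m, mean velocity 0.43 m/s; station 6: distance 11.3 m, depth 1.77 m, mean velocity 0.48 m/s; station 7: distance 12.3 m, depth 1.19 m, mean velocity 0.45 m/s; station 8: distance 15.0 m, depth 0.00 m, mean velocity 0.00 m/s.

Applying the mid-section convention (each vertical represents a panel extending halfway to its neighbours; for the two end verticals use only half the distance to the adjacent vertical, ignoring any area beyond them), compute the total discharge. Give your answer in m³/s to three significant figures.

w_2 = (5.8 − 0.0)/2 = 2.9 m; q_2 = 0.31 × 0.84 × 2.9 = 0.7552 m³/s
w_3 = (7.7 − 1.3)/2 = 3.2 m; q_3 = 0.55 × 2.19 × 3.2 = 3.854 m³/s
w_4 = (9.3 − 5.8)/2 = 1.75 m; q_4 = 0.51 × 1.57 × 1.75 = 1.401 m³/s
w_5 = (11.3 − 7.7)/2 = 1.8 m; q_5 = 0.43 × 1.81 × 1.8 = 1.401 m³/s
w_6 = (12.3 − 9.3)/2 = 1.5 m; q_6 = 0.48 × 1.77 × 1.5 = 1.274 m³/s
w_7 = (15.0 − 11.3)/2 = 1.85 m; q_7 = 0.45 × 1.19 × 1.85 = 0.9907 m³/s
Stations 1, 8 contribute zero (depth or velocity is 0).
Q = Σ qᵢ = 9.677 m³/s

9.68 m³/s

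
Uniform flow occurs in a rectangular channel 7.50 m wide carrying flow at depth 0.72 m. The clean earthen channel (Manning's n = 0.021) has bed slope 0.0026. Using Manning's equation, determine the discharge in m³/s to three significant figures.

9.37 m³/s

A = b·y = 7.50 × 0.72 = 5.400 m²
P = b + 2y = 7.50 + 2×0.72 = 8.940 m
R = A/P = 5.400/8.940 = 0.6040 m
Q = (1/n)·A·R^(2/3)·S^(1/2) = (1/0.021) × 5.400 × 0.6040^(2/3) × 0.0026^(1/2) = 9.369 m³/s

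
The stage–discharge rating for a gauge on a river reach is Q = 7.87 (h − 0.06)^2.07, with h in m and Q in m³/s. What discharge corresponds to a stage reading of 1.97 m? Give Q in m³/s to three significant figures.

30.0 m³/s

Q = 7.87 × (1.97 − 0.06)^2.07 = 7.87 × 1.91^2.07 = 30.04 m³/s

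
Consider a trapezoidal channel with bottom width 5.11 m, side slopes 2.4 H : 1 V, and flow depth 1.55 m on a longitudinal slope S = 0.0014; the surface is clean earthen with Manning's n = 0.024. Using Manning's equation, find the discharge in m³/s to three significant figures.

21.9 m³/s

A = (b + z·y)·y = (5.11 + 2.4×1.55)×1.55 = 13.69 m²
P = b + 2y√(1+z²) = 5.11 + 2×1.55×√(1+2.4²) = 13.17 m
R = A/P = 13.69/13.17 = 1.039 m
Q = (1/n)·A·R^(2/3)·S^(1/2) = (1/0.024) × 13.69 × 1.039^(2/3) × 0.0014^(1/2) = 21.89 m³/s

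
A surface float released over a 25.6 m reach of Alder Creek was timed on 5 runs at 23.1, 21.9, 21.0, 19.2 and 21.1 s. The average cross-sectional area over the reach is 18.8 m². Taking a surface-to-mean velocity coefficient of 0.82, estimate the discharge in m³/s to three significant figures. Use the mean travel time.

18.6 m³/s

t̄ = (23.1 + 21.9 + 21.0 + 19.2 + 21.1) / 5 = 21.26 s
v_surface = L / t̄ = 25.6 / 21.26 = 1.204 m/s
v_mean = 0.82 × 1.204 = 0.9874 m/s
Q = A × v_mean = 18.8 × 0.9874 = 18.56 m³/s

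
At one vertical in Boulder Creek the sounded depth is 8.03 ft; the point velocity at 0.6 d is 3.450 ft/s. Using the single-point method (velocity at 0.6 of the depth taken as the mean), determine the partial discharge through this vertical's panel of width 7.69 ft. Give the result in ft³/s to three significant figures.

213 ft³/s

v̄ = v₀.₆ = 3.450 ft/s
q = v̄ × d × w = 3.450 × 8.03 × 7.69 = 213.0 ft³/s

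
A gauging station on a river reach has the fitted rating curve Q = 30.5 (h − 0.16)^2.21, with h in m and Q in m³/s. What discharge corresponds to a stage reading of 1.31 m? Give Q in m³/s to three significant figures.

41.5 m³/s

Q = 30.5 × (1.31 − 0.16)^2.21 = 30.5 × 1.15^2.21 = 41.54 m³/s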